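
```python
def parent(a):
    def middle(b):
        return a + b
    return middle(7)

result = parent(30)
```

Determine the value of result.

Step 1: parent(30) passes a = 30.
Step 2: middle(7) has b = 7, reads a = 30 from enclosing.
Step 3: result = 30 + 7 = 37

The answer is 37.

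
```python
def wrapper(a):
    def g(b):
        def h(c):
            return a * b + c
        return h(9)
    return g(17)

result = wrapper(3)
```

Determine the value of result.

Step 1: a = 3, b = 17, c = 9.
Step 2: h() computes a * b + c = 3 * 17 + 9 = 60.
Step 3: result = 60

The answer is 60.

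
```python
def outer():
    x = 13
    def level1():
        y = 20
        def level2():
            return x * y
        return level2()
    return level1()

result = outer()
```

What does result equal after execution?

Step 1: x = 13 in outer. y = 20 in level1.
Step 2: level2() reads x = 13 and y = 20 from enclosing scopes.
Step 3: result = 13 * 20 = 260

The answer is 260.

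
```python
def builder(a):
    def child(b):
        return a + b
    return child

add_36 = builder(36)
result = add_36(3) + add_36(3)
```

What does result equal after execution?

Step 1: add_36 captures a = 36.
Step 2: add_36(3) = 36 + 3 = 39, called twice.
Step 3: result = 39 + 39 = 78

The answer is 78.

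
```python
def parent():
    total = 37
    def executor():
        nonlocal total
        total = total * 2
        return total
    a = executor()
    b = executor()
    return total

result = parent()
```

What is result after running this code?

Step 1: total starts at 37.
Step 2: First executor(): total = 37 * 2 = 74.
Step 3: Second executor(): total = 74 * 2 = 148.
Step 4: result = 148

The answer is 148.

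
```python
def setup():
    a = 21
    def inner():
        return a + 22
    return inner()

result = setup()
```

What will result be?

Step 1: setup() defines a = 21.
Step 2: inner() reads a = 21 from enclosing scope, returns 21 + 22 = 43.
Step 3: result = 43

The answer is 43.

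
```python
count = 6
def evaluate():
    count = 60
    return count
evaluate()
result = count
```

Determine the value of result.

Step 1: Global count = 6.
Step 2: evaluate() creates local count = 60 (shadow, not modification).
Step 3: After evaluate() returns, global count is unchanged. result = 6

The answer is 6.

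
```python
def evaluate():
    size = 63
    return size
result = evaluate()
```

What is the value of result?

Step 1: evaluate() defines size = 63 in its local scope.
Step 2: return size finds the local variable size = 63.
Step 3: result = 63

The answer is 63.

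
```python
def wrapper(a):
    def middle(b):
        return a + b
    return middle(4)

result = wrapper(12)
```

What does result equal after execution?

Step 1: wrapper(12) passes a = 12.
Step 2: middle(4) has b = 4, reads a = 12 from enclosing.
Step 3: result = 12 + 4 = 16

The answer is 16.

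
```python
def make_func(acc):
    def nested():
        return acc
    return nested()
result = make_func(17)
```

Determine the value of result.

Step 1: make_func(17) binds parameter acc = 17.
Step 2: nested() looks up acc in enclosing scope and finds the parameter acc = 17.
Step 3: result = 17

The answer is 17.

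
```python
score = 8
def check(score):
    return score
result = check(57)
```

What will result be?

Step 1: Global score = 8.
Step 2: check(57) takes parameter score = 57, which shadows the global.
Step 3: result = 57

The answer is 57.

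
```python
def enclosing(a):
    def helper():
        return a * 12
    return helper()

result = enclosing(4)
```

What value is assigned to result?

Step 1: enclosing(4) binds parameter a = 4.
Step 2: helper() accesses a = 4 from enclosing scope.
Step 3: result = 4 * 12 = 48

The answer is 48.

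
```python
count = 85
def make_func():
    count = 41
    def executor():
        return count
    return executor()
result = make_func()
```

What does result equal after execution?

Step 1: count = 85 globally, but make_func() defines count = 41 locally.
Step 2: executor() looks up count. Not in local scope, so checks enclosing scope (make_func) and finds count = 41.
Step 3: result = 41

The answer is 41.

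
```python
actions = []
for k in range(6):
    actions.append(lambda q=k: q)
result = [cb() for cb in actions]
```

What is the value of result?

Step 1: Default arg q=k captures k at each iteration.
Step 2: Each lambda has its own default: 0, 1, ..., 5.
Step 3: result = [0, 1, 2, 3, 4, 5]

The answer is [0, 1, 2, 3, 4, 5].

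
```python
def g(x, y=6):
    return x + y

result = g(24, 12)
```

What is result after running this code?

Step 1: g(24, 12) overrides default y with 12.
Step 2: Returns 24 + 12 = 36.
Step 3: result = 36

The answer is 36.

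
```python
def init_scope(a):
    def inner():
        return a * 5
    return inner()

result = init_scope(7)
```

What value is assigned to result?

Step 1: init_scope(7) binds parameter a = 7.
Step 2: inner() accesses a = 7 from enclosing scope.
Step 3: result = 7 * 5 = 35

The answer is 35.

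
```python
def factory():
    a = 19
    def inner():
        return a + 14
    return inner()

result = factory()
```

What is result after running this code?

Step 1: factory() defines a = 19.
Step 2: inner() reads a = 19 from enclosing scope, returns 19 + 14 = 33.
Step 3: result = 33

The answer is 33.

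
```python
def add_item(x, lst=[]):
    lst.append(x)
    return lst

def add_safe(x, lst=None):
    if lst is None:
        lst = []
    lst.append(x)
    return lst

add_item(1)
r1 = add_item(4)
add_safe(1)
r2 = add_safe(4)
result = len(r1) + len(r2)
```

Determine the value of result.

Step 1: add_item shares mutable default: after 2 calls, lst = [1, 4], len = 2.
Step 2: add_safe creates fresh list each time: r2 = [4], len = 1.
Step 3: result = 2 + 1 = 3

The answer is 3.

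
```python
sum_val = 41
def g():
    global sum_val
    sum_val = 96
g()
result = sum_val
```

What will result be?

Step 1: sum_val = 41 globally.
Step 2: g() declares global sum_val and sets it to 96.
Step 3: After g(), global sum_val = 96. result = 96

The answer is 96.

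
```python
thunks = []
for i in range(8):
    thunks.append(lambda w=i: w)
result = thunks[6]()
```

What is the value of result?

Step 1: Default argument w=i captures i's value at each iteration.
Step 2: thunks[6] captured w = 6 when i was 6.
Step 3: result = 6

The answer is 6.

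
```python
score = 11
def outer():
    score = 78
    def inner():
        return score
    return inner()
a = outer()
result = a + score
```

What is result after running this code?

Step 1: outer() has local score = 78. inner() reads from enclosing.
Step 2: outer() returns 78. Global score = 11 unchanged.
Step 3: result = 78 + 11 = 89

The answer is 89.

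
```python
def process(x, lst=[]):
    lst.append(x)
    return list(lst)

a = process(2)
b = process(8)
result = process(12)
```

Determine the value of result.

Step 1: Default list is shared. list() creates copies for return values.
Step 2: Internal list grows: [2] -> [2, 8] -> [2, 8, 12].
Step 3: result = [2, 8, 12]

The answer is [2, 8, 12].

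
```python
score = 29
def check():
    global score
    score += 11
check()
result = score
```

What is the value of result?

Step 1: score = 29 globally.
Step 2: check() modifies global score: score += 11 = 40.
Step 3: result = 40

The answer is 40.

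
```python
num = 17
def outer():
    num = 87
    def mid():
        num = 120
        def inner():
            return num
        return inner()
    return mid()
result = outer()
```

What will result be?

Step 1: Three levels of shadowing: global 17, outer 87, mid 120.
Step 2: inner() finds num = 120 in enclosing mid() scope.
Step 3: result = 120

The answer is 120.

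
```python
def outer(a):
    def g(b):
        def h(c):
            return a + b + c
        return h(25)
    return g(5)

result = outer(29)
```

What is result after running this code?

Step 1: a = 29, b = 5, c = 25 across three nested scopes.
Step 2: h() accesses all three via LEGB rule.
Step 3: result = 29 + 5 + 25 = 59

The answer is 59.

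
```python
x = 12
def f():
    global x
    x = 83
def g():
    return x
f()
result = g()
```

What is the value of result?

Step 1: x = 12.
Step 2: f() sets global x = 83.
Step 3: g() reads global x = 83. result = 83

The answer is 83.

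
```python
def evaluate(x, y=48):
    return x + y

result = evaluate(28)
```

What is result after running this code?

Step 1: evaluate(28) uses default y = 48.
Step 2: Returns 28 + 48 = 76.
Step 3: result = 76

The answer is 76.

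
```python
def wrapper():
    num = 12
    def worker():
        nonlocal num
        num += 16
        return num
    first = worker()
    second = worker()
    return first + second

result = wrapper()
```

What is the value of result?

Step 1: num starts at 12.
Step 2: First call: num = 12 + 16 = 28, returns 28.
Step 3: Second call: num = 28 + 16 = 44, returns 44.
Step 4: result = 28 + 44 = 72

The answer is 72.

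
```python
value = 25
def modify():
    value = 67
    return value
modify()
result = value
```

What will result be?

Step 1: value = 25 globally.
Step 2: modify() creates a LOCAL value = 67 (no global keyword!).
Step 3: The global value is unchanged. result = 25

The answer is 25.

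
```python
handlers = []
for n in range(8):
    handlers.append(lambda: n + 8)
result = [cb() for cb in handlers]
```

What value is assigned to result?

Step 1: All lambdas capture n by reference. After the loop, n = 7.
Step 2: Each call returns 7 + 8 = 15.
Step 3: result = [15, 15, 15, 15, 15, 15, 15, 15]

The answer is [15, 15, 15, 15, 15, 15, 15, 15].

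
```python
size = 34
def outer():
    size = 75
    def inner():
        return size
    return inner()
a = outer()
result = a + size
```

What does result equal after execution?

Step 1: outer() has local size = 75. inner() reads from enclosing.
Step 2: outer() returns 75. Global size = 34 unchanged.
Step 3: result = 75 + 34 = 109

The answer is 109.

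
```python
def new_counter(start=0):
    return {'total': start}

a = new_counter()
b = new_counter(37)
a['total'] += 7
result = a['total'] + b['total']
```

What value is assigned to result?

Step 1: new_counter() returns a new dict each call (immutable default 0).
Step 2: a = {'total': 0}, b = {'total': 37}.
Step 3: a['total'] += 7 = 7. result = 7 + 37 = 44

The answer is 44.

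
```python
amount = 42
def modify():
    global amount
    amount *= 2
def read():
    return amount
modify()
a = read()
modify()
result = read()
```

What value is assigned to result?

Step 1: amount = 42.
Step 2: First modify(): amount = 42 * 2 = 84.
Step 3: Second modify(): amount = 84 * 2 = 168.
Step 4: read() returns 168

The answer is 168.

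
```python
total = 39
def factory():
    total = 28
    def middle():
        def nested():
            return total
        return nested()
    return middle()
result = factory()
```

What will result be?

Step 1: factory() defines total = 28. middle() and nested() have no local total.
Step 2: nested() checks local (none), enclosing middle() (none), enclosing factory() and finds total = 28.
Step 3: result = 28

The answer is 28.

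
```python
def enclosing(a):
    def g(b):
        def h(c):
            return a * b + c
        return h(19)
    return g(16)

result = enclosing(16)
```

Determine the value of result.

Step 1: a = 16, b = 16, c = 19.
Step 2: h() computes a * b + c = 16 * 16 + 19 = 275.
Step 3: result = 275

The answer is 275.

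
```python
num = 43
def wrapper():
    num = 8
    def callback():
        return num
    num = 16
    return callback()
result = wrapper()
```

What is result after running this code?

Step 1: wrapper() sets num = 8, then later num = 16.
Step 2: callback() is called after num is reassigned to 16. Closures capture variables by reference, not by value.
Step 3: result = 16

The answer is 16.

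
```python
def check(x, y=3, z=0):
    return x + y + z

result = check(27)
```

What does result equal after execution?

Step 1: check(27) uses defaults y = 3, z = 0.
Step 2: Returns 27 + 3 + 0 = 30.
Step 3: result = 30

The answer is 30.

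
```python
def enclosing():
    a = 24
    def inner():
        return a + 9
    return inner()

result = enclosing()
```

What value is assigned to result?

Step 1: enclosing() defines a = 24.
Step 2: inner() reads a = 24 from enclosing scope, returns 24 + 9 = 33.
Step 3: result = 33

The answer is 33.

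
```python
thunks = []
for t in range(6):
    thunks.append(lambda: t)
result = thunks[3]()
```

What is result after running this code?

Step 1: The loop creates 6 lambdas, all referencing the same variable t.
Step 2: After the loop, t = 5 (final value).
Step 3: thunks[3]() looks up t at call time and finds 5. This is the late binding gotcha. result = 5

The answer is 5.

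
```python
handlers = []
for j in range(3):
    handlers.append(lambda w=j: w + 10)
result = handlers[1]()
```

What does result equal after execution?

Step 1: Default argument w=j captures j's value at definition time.
Step 2: handlers[1] was defined when j = 1, so w defaults to 1.
Step 3: result = 1 + 10 = 11 (default arg fixes the late binding issue)

The answer is 11.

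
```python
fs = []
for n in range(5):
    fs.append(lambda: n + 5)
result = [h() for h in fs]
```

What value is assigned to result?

Step 1: All lambdas capture n by reference. After the loop, n = 4.
Step 2: Each call returns 4 + 5 = 9.
Step 3: result = [9, 9, 9, 9, 9]

The answer is [9, 9, 9, 9, 9].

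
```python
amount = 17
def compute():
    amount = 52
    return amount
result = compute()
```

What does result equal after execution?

Step 1: Global amount = 17.
Step 2: compute() creates local amount = 52, shadowing the global.
Step 3: Returns local amount = 52. result = 52

The answer is 52.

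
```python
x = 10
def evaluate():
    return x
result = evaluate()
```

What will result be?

Step 1: x = 10 is defined in the global scope.
Step 2: evaluate() looks up x. No local x exists, so Python checks the global scope via LEGB rule and finds x = 10.
Step 3: result = 10

The answer is 10.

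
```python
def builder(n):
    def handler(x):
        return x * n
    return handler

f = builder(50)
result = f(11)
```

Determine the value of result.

Step 1: builder(50) creates a closure capturing n = 50.
Step 2: f(11) computes 11 * 50 = 550.
Step 3: result = 550

The answer is 550.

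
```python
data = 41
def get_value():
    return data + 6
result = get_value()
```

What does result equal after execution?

Step 1: data = 41 is defined globally.
Step 2: get_value() looks up data from global scope = 41, then computes 41 + 6 = 47.
Step 3: result = 47

The answer is 47.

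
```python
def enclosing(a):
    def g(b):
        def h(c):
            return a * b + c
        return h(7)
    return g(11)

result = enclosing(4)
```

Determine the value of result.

Step 1: a = 4, b = 11, c = 7.
Step 2: h() computes a * b + c = 4 * 11 + 7 = 51.
Step 3: result = 51

The answer is 51.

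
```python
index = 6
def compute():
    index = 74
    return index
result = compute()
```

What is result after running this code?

Step 1: Global index = 6.
Step 2: compute() creates local index = 74, shadowing the global.
Step 3: Returns local index = 74. result = 74

The answer is 74.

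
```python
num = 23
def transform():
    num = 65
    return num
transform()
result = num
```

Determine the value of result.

Step 1: num = 23 globally.
Step 2: transform() creates a LOCAL num = 65 (no global keyword!).
Step 3: The global num is unchanged. result = 23

The answer is 23.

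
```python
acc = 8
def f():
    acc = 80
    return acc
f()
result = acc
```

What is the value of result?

Step 1: acc = 8 globally.
Step 2: f() creates a LOCAL acc = 80 (no global keyword!).
Step 3: The global acc is unchanged. result = 8

The answer is 8.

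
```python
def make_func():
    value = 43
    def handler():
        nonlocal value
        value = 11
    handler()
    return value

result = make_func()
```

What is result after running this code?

Step 1: make_func() sets value = 43.
Step 2: handler() uses nonlocal to reassign value = 11.
Step 3: result = 11

The answer is 11.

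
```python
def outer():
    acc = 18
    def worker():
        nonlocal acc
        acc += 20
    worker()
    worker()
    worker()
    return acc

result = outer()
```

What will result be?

Step 1: acc starts at 18.
Step 2: worker() is called 3 times, each adding 20.
Step 3: acc = 18 + 20 * 3 = 78

The answer is 78.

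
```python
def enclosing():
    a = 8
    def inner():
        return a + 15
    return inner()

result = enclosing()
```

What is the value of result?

Step 1: enclosing() defines a = 8.
Step 2: inner() reads a = 8 from enclosing scope, returns 8 + 15 = 23.
Step 3: result = 23

The answer is 23.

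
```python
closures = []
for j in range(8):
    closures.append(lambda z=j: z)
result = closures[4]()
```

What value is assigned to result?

Step 1: Default argument z=j captures j's value at each iteration.
Step 2: closures[4] captured z = 4 when j was 4.
Step 3: result = 4

The answer is 4.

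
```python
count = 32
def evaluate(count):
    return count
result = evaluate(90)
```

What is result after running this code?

Step 1: Global count = 32.
Step 2: evaluate(90) takes parameter count = 90, which shadows the global.
Step 3: result = 90

The answer is 90.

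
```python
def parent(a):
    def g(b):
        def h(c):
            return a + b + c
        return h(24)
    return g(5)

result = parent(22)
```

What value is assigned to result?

Step 1: a = 22, b = 5, c = 24 across three nested scopes.
Step 2: h() accesses all three via LEGB rule.
Step 3: result = 22 + 5 + 24 = 51

The answer is 51.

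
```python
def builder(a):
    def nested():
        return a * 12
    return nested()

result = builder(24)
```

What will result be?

Step 1: builder(24) binds parameter a = 24.
Step 2: nested() accesses a = 24 from enclosing scope.
Step 3: result = 24 * 12 = 288

The answer is 288.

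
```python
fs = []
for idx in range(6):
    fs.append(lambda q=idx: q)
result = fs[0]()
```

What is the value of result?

Step 1: Default argument q=idx captures idx's value at each iteration.
Step 2: fs[0] captured q = 0 when idx was 0.
Step 3: result = 0

The answer is 0.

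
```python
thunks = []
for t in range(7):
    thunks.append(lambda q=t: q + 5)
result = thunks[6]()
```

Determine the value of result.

Step 1: Default argument q=t captures t's value at definition time.
Step 2: thunks[6] was defined when t = 6, so q defaults to 6.
Step 3: result = 6 + 5 = 11 (default arg fixes the late binding issue)

The answer is 11.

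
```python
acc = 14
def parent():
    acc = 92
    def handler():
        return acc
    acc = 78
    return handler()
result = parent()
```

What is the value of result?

Step 1: parent() sets acc = 92, then later acc = 78.
Step 2: handler() is called after acc is reassigned to 78. Closures capture variables by reference, not by value.
Step 3: result = 78

The answer is 78.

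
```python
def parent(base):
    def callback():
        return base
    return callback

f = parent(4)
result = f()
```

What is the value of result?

Step 1: parent(4) creates closure capturing base = 4.
Step 2: f() returns the captured base = 4.
Step 3: result = 4

The answer is 4.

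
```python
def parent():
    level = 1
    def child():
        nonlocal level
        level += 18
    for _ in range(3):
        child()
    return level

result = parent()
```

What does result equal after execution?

Step 1: level = 1.
Step 2: child() is called 3 times in a loop, each adding 18 via nonlocal.
Step 3: level = 1 + 18 * 3 = 55

The answer is 55.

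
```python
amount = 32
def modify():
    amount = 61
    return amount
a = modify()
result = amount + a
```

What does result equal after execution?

Step 1: Global amount = 32. modify() returns local amount = 61.
Step 2: a = 61. Global amount still = 32.
Step 3: result = 32 + 61 = 93

The answer is 93.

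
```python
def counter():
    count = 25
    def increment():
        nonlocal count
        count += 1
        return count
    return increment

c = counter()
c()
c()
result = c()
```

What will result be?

Step 1: counter() creates closure with count = 25.
Step 2: Each c() call increments count via nonlocal. After 3 calls: 25 + 3 = 28.
Step 3: result = 28

The answer is 28.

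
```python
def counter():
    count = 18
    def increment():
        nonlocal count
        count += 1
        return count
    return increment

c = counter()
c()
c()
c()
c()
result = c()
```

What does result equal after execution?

Step 1: counter() creates closure with count = 18.
Step 2: Each c() call increments count via nonlocal. After 5 calls: 18 + 5 = 23.
Step 3: result = 23

The answer is 23.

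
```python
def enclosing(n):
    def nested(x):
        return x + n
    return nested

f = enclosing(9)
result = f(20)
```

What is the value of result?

Step 1: enclosing(9) creates a closure that captures n = 9.
Step 2: f(20) calls the closure with x = 20, returning 20 + 9 = 29.
Step 3: result = 29

The answer is 29.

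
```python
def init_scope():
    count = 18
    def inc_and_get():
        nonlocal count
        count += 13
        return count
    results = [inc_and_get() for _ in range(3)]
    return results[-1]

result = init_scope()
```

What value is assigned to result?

Step 1: count = 18.
Step 2: Three calls to inc_and_get(), each adding 13.
Step 3: Last value = 18 + 13 * 3 = 57

The answer is 57.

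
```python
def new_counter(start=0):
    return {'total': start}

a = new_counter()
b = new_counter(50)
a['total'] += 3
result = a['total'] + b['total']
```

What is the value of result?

Step 1: new_counter() returns a new dict each call (immutable default 0).
Step 2: a = {'total': 0}, b = {'total': 50}.
Step 3: a['total'] += 3 = 3. result = 3 + 50 = 53

The answer is 53.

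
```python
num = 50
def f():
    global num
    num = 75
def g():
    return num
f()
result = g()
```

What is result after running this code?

Step 1: num = 50.
Step 2: f() sets global num = 75.
Step 3: g() reads global num = 75. result = 75

The answer is 75.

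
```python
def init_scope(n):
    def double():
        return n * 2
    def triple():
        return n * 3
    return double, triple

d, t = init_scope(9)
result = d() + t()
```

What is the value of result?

Step 1: Both closures capture the same n = 9.
Step 2: d() = 9 * 2 = 18, t() = 9 * 3 = 27.
Step 3: result = 18 + 27 = 45

The answer is 45.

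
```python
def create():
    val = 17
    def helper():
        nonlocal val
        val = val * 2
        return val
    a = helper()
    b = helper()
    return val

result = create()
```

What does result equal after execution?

Step 1: val starts at 17.
Step 2: First helper(): val = 17 * 2 = 34.
Step 3: Second helper(): val = 34 * 2 = 68.
Step 4: result = 68

The answer is 68.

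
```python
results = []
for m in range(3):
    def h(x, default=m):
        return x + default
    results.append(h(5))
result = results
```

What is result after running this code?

Step 1: Default argument default=m is evaluated at function definition time.
Step 2: Each iteration creates h with default = current m value.
Step 3: h(5) returns 5 + default. results = [5, 6, 7]

The answer is [5, 6, 7].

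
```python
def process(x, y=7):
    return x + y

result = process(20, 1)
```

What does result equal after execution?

Step 1: process(20, 1) overrides default y with 1.
Step 2: Returns 20 + 1 = 21.
Step 3: result = 21

The answer is 21.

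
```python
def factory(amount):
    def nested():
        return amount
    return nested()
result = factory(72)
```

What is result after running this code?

Step 1: factory(72) binds parameter amount = 72.
Step 2: nested() looks up amount in enclosing scope and finds the parameter amount = 72.
Step 3: result = 72

The answer is 72.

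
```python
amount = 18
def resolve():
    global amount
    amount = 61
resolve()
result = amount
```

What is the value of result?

Step 1: amount = 18 globally.
Step 2: resolve() declares global amount and sets it to 61.
Step 3: After resolve(), global amount = 61. result = 61

The answer is 61.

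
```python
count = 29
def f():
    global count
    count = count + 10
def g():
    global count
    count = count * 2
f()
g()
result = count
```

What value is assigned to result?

Step 1: count = 29.
Step 2: f() adds 10: count = 29 + 10 = 39.
Step 3: g() doubles: count = 39 * 2 = 78.
Step 4: result = 78

The answer is 78.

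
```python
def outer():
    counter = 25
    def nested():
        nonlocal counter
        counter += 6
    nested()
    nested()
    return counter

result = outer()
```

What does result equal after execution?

Step 1: counter starts at 25.
Step 2: nested() is called 2 times, each adding 6.
Step 3: counter = 25 + 6 * 2 = 37

The answer is 37.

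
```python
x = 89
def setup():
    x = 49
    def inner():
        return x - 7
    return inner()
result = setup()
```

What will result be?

Step 1: setup() shadows global x with x = 49.
Step 2: inner() finds x = 49 in enclosing scope, computes 49 - 7 = 42.
Step 3: result = 42

The answer is 42.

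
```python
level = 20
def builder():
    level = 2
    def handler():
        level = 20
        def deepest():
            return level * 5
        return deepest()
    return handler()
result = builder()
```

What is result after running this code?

Step 1: deepest() looks up level through LEGB: not local, finds level = 20 in enclosing handler().
Step 2: Returns 20 * 5 = 100.
Step 3: result = 100

The answer is 100.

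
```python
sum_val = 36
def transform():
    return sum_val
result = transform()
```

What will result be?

Step 1: sum_val = 36 is defined in the global scope.
Step 2: transform() looks up sum_val. No local sum_val exists, so Python checks the global scope via LEGB rule and finds sum_val = 36.
Step 3: result = 36

The answer is 36.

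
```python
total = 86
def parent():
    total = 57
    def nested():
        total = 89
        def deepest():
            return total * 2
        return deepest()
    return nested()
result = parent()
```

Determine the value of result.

Step 1: deepest() looks up total through LEGB: not local, finds total = 89 in enclosing nested().
Step 2: Returns 89 * 2 = 178.
Step 3: result = 178

The answer is 178.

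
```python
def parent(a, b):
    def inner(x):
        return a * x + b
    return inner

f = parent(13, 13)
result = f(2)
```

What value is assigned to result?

Step 1: parent(13, 13) captures a = 13, b = 13.
Step 2: f(2) computes 13 * 2 + 13 = 39.
Step 3: result = 39

The answer is 39.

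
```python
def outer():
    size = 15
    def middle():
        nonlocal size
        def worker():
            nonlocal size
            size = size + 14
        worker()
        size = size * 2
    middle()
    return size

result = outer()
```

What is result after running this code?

Step 1: size = 15.
Step 2: worker() adds 14: size = 15 + 14 = 29.
Step 3: middle() doubles: size = 29 * 2 = 58.
Step 4: result = 58

The answer is 58.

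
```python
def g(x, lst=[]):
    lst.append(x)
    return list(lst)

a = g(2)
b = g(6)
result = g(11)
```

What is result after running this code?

Step 1: Default list is shared. list() creates copies for return values.
Step 2: Internal list grows: [2] -> [2, 6] -> [2, 6, 11].
Step 3: result = [2, 6, 11]

The answer is [2, 6, 11].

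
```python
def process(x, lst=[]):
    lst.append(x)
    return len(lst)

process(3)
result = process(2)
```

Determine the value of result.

Step 1: Mutable default list persists between calls.
Step 2: First call: lst = [3], len = 1. Second call: lst = [3, 2], len = 2.
Step 3: result = 2

The answer is 2.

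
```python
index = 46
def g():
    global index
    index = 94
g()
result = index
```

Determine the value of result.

Step 1: index = 46 globally.
Step 2: g() declares global index and sets it to 94.
Step 3: After g(), global index = 94. result = 94

The answer is 94.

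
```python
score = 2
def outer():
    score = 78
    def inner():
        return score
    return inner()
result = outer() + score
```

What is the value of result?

Step 1: Global score = 2. outer() shadows with score = 78.
Step 2: inner() returns enclosing score = 78. outer() = 78.
Step 3: result = 78 + global score (2) = 80

The answer is 80.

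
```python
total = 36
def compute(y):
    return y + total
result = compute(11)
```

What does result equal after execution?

Step 1: total = 36 is defined globally.
Step 2: compute(11) uses parameter y = 11 and looks up total from global scope = 36.
Step 3: result = 11 + 36 = 47

The answer is 47.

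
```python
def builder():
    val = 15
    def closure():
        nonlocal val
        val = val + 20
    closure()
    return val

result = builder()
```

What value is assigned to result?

Step 1: builder() sets val = 15.
Step 2: closure() uses nonlocal to modify val in builder's scope: val = 15 + 20 = 35.
Step 3: builder() returns the modified val = 35

The answer is 35.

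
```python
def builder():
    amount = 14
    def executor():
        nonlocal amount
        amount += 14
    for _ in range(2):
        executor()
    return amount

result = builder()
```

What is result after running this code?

Step 1: amount = 14.
Step 2: executor() is called 2 times in a loop, each adding 14 via nonlocal.
Step 3: amount = 14 + 14 * 2 = 42

The answer is 42.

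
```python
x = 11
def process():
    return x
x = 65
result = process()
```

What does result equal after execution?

Step 1: x is first set to 11, then reassigned to 65.
Step 2: process() is called after the reassignment, so it looks up the current global x = 65.
Step 3: result = 65

The answer is 65.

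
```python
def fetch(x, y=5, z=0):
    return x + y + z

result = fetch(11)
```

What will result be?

Step 1: fetch(11) uses defaults y = 5, z = 0.
Step 2: Returns 11 + 5 + 0 = 16.
Step 3: result = 16

The answer is 16.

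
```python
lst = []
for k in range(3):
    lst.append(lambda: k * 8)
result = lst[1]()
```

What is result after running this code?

Step 1: All lambdas reference the same variable k (late binding).
Step 2: After the loop, k = 2. Every lambda returns k * 8.
Step 3: lst[1]() = 2 * 8 = 16

The answer is 16.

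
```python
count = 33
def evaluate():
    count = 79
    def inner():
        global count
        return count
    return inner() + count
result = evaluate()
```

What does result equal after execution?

Step 1: Global count = 33. evaluate() shadows with local count = 79.
Step 2: inner() uses global keyword, so inner() returns global count = 33.
Step 3: evaluate() returns 33 + 79 = 112

The answer is 112.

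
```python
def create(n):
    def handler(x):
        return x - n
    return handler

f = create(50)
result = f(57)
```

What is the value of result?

Step 1: create(50) creates a closure capturing n = 50.
Step 2: f(57) computes 57 - 50 = 7.
Step 3: result = 7

The answer is 7.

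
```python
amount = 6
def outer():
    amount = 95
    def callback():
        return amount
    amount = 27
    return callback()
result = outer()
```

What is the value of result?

Step 1: outer() sets amount = 95, then later amount = 27.
Step 2: callback() is called after amount is reassigned to 27. Closures capture variables by reference, not by value.
Step 3: result = 27

The answer is 27.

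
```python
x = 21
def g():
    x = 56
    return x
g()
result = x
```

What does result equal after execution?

Step 1: Global x = 21.
Step 2: g() creates local x = 56 (shadow, not modification).
Step 3: After g() returns, global x is unchanged. result = 21

The answer is 21.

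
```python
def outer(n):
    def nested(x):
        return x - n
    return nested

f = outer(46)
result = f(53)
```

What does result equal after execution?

Step 1: outer(46) creates a closure capturing n = 46.
Step 2: f(53) computes 53 - 46 = 7.
Step 3: result = 7

The answer is 7.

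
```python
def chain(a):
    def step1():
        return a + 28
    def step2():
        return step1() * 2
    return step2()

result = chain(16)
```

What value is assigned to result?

Step 1: chain(16) captures a = 16.
Step 2: step2() calls step1() which returns 16 + 28 = 44.
Step 3: step2() returns 44 * 2 = 88

The answer is 88.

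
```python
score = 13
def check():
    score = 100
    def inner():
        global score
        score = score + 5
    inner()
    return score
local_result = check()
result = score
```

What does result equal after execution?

Step 1: Global score = 13. check() creates local score = 100.
Step 2: inner() declares global score and adds 5: global score = 13 + 5 = 18.
Step 3: check() returns its local score = 100 (unaffected by inner).
Step 4: result = global score = 18

The answer is 18.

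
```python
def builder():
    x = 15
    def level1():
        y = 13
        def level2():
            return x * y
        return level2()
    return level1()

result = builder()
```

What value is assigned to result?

Step 1: x = 15 in builder. y = 13 in level1.
Step 2: level2() reads x = 15 and y = 13 from enclosing scopes.
Step 3: result = 15 * 13 = 195

The answer is 195.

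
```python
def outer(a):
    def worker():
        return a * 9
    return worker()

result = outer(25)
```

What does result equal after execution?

Step 1: outer(25) binds parameter a = 25.
Step 2: worker() accesses a = 25 from enclosing scope.
Step 3: result = 25 * 9 = 225

The answer is 225.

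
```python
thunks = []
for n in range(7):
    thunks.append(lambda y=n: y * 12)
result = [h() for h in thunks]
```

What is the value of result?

Step 1: Default arg y=n captures n at each iteration.
Step 2: thunks[k] has y defaulting to k, returns k * 12.
Step 3: result = [0, 12, 24, 36, 48, 60, 72]

The answer is [0, 12, 24, 36, 48, 60, 72].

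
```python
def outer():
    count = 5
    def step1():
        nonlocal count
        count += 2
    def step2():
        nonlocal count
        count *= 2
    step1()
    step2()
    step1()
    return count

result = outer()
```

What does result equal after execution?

Step 1: count = 5.
Step 2: step1(): count = 5 + 2 = 7.
Step 3: step2(): count = 7 * 2 = 14.
Step 4: step1(): count = 14 + 2 = 16. result = 16

The answer is 16.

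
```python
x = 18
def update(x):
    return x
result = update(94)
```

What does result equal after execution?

Step 1: Global x = 18.
Step 2: update(94) takes parameter x = 94, which shadows the global.
Step 3: result = 94

The answer is 94.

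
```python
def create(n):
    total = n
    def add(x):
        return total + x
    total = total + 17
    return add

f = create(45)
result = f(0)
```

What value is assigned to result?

Step 1: create(45) sets total = 45, then total = 45 + 17 = 62.
Step 2: Closures capture by reference, so add sees total = 62.
Step 3: f(0) returns 62 + 0 = 62

The answer is 62.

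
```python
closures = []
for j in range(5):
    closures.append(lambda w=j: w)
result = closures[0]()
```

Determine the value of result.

Step 1: Default argument w=j captures j's value at each iteration.
Step 2: closures[0] captured w = 0 when j was 0.
Step 3: result = 0

The answer is 0.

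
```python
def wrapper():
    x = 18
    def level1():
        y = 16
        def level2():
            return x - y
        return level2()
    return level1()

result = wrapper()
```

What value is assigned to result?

Step 1: x = 18 in wrapper. y = 16 in level1.
Step 2: level2() reads x = 18 and y = 16 from enclosing scopes.
Step 3: result = 18 - 16 = 2

The answer is 2.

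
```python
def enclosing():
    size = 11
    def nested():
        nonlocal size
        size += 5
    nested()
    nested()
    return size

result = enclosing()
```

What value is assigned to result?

Step 1: size starts at 11.
Step 2: nested() is called 2 times, each adding 5.
Step 3: size = 11 + 5 * 2 = 21

The answer is 21.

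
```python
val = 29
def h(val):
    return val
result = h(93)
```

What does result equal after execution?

Step 1: Global val = 29.
Step 2: h(93) takes parameter val = 93, which shadows the global.
Step 3: result = 93

The answer is 93.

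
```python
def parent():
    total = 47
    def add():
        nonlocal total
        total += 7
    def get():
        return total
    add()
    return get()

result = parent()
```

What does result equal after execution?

Step 1: total = 47. add() modifies it via nonlocal, get() reads it.
Step 2: add() makes total = 47 + 7 = 54.
Step 3: get() returns 54. result = 54

The answer is 54.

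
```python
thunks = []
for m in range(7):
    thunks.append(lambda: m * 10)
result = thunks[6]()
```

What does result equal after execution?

Step 1: All lambdas reference the same variable m (late binding).
Step 2: After the loop, m = 6. Every lambda returns m * 10.
Step 3: thunks[6]() = 6 * 10 = 60

The answer is 60.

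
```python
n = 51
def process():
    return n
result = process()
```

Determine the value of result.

Step 1: n = 51 is defined in the global scope.
Step 2: process() looks up n. No local n exists, so Python checks the global scope via LEGB rule and finds n = 51.
Step 3: result = 51

The answer is 51.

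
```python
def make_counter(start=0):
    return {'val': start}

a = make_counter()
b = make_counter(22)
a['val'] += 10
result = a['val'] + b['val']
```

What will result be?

Step 1: make_counter() returns a new dict each call (immutable default 0).
Step 2: a = {'val': 0}, b = {'val': 22}.
Step 3: a['val'] += 10 = 10. result = 10 + 22 = 32

The answer is 32.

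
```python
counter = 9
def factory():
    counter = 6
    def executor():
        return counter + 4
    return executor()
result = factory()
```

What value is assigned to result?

Step 1: factory() shadows global counter with counter = 6.
Step 2: executor() finds counter = 6 in enclosing scope, computes 6 + 4 = 10.
Step 3: result = 10

The answer is 10.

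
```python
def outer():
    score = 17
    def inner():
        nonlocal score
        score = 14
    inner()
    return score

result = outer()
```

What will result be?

Step 1: outer() sets score = 17.
Step 2: inner() uses nonlocal to reassign score = 14.
Step 3: result = 14

The answer is 14.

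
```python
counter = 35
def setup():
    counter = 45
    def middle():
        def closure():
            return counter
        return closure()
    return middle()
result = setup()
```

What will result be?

Step 1: setup() defines counter = 45. middle() and closure() have no local counter.
Step 2: closure() checks local (none), enclosing middle() (none), enclosing setup() and finds counter = 45.
Step 3: result = 45

The answer is 45.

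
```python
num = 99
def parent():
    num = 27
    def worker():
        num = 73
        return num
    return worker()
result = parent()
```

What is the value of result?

Step 1: Three scopes define num: global (99), parent (27), worker (73).
Step 2: worker() has its own local num = 73, which shadows both enclosing and global.
Step 3: result = 73 (local wins in LEGB)

The answer is 73.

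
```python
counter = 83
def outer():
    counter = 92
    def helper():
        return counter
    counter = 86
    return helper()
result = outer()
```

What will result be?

Step 1: outer() sets counter = 92, then later counter = 86.
Step 2: helper() is called after counter is reassigned to 86. Closures capture variables by reference, not by value.
Step 3: result = 86

The answer is 86.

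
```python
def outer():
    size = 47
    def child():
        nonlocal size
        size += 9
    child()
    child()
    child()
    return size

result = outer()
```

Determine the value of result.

Step 1: size starts at 47.
Step 2: child() is called 3 times, each adding 9.
Step 3: size = 47 + 9 * 3 = 74

The answer is 74.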